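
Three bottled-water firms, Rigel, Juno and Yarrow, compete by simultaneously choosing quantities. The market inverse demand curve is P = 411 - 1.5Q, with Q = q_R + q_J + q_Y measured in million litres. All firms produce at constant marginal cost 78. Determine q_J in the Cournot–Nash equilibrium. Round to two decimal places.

Each firm earns π_i = (411 - 1.5Q)q_i - 78q_i.
First-order condition (treating rivals' output as given): 333 - 3q_i - (3/2)·Σ_{j≠i} q_j = 0.
With identical firms every q_j equals q_i, so Σ_{j≠i} q_j = 2q_i and 333 = 6q_i, giving q_i = 111/2.

55.50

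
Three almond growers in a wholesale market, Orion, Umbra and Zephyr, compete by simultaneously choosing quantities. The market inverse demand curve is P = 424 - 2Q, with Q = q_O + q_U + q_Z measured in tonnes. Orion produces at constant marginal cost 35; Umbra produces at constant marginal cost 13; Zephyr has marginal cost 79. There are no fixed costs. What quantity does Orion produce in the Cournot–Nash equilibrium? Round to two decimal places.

51.38

Orion's profit: π_O = (424 - 2Q)q_O - (35q_O). Setting ∂π_O/∂q_O = 0: 389 - 4q_O - 2(q_U + q_Z) = 0.
Umbra's profit: π_U = (424 - 2Q)q_U - (13q_U). Setting ∂π_U/∂q_U = 0: 411 - 4q_U - 2(q_O + q_Z) = 0.
Zephyr's profit: π_Z = (424 - 2Q)q_Z - (79q_Z). Setting ∂π_Z/∂q_Z = 0: 345 - 4q_Z - 2(q_O + q_U) = 0.
Summing all 3 equations gives 1145 − 8Q = 0, hence Q = 1145/8.
Back-substituting: q_O = (389 − 1145/4)/2 = 411/8, q_U = (411 − 1145/4)/2 = 499/8, q_Z = (345 − 1145/4)/2 = 235/8.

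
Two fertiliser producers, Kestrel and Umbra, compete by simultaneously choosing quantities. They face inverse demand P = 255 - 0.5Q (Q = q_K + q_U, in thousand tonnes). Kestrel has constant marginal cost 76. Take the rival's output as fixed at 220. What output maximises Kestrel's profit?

With the rival's output fixed at 220, Kestrel's profit is π_K = (255 - (1/2)·220 - (1/2)q_K)q_K - (76q_K) = (145 - (1/2)q_K)q_K - (76q_K).
∂π_K/∂q_K = 69 - q_K = 0, so q_K = 69.

69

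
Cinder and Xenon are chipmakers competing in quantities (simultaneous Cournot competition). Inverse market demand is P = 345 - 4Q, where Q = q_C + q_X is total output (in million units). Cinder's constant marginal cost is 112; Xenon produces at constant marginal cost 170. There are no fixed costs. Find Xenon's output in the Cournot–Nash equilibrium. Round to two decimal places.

Cinder's profit: π_C = (345 - 4Q)q_C - (112q_C). Setting ∂π_C/∂q_C = 0: 233 - 8q_C - 4(q_X) = 0.
Xenon's profit: π_X = (345 - 4Q)q_X - (170q_X). Setting ∂π_X/∂q_X = 0: 175 - 8q_X - 4(q_C) = 0.
So q_C = (233 - 4q_X)/8 and q_X = (175 - 4q_C)/8.
Substituting one into the other gives q_C = 97/4 and q_X = 39/4.

9.75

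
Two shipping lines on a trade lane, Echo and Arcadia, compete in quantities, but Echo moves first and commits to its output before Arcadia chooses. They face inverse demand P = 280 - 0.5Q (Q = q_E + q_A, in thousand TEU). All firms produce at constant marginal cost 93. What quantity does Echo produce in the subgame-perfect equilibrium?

The follower Arcadia best-responds to any q_E: π_A = (280 - 0.5Q)q_A - 93q_A.
Follower FOC: 187 - (1/2)q_E - q_A = 0, so q_A(q_E) = (187 - (1/2)q_E).
The leader anticipates this reaction. Substituting into P = 280 - 0.5Q gives P = 373/2 - (1/4)q_E, so π_E = (373/2 - (1/4)q_E)q_E - 93q_E.
Leader FOC: 187/2 - (1/2)q_E = 0, so q_E = 187.
Then q_A = (187 - (1/2)·187) = 187/2.

187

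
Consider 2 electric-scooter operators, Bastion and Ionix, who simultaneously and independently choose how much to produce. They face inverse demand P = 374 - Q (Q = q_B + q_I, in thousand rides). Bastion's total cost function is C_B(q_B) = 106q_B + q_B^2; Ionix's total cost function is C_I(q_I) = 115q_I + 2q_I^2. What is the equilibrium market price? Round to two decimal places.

281.96

Bastion's profit: π_B = (374 - Q)q_B - (106q_B + q_B²). Setting ∂π_B/∂q_B = 0: 268 - 4q_B - (q_I) = 0.
Ionix's profit: π_I = (374 - Q)q_I - (115q_I + 2q_I²). Setting ∂π_I/∂q_I = 0: 259 - 6q_I - (q_B) = 0.
Best responses: q_B = (268 - q_I)/4, q_I = (259 - q_B)/6.
Substituting one into the other gives q_B = 1349/23 and q_I = 768/23.
Total output Q = 92.0435, so price P = 374 - 92.0435 = 281.9565.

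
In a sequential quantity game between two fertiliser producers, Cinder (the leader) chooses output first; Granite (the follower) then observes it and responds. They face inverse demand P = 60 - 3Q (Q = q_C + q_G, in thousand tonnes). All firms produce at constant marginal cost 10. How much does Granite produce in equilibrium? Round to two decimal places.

Solve by backward induction. Given q_C, the follower Granite maximises π_G = (60 - 3q_C - 3q_G)q_G - 10q_G.
Setting the follower's marginal profit to zero, 50 - 3q_C - 6q_G = 0, i.e. q_G = (50 - 3q_C)/6.
Cinder substitutes q_G(q_C) into its own profit: π_C = q_C(60 - 3q_C - (50 - 3q_C)/2) - 10q_C = (35 - (3/2)q_C)q_C - 10q_C.
Leader FOC: 25 - 3q_C = 0, so q_C = 25/3.
Then q_G = (50 - 3·(25/3))/6 = 25/6.

4.17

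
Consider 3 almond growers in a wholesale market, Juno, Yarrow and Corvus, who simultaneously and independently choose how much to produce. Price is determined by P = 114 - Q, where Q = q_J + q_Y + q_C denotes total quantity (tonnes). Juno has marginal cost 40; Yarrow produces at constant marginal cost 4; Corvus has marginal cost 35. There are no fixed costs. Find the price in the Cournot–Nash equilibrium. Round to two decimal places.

48.25

Juno's profit: π_J = (114 - Q)q_J - (40q_J). Setting ∂π_J/∂q_J = 0: 74 - 2q_J - (q_Y + q_C) = 0.
Yarrow's profit: π_Y = (114 - Q)q_Y - (4q_Y). Setting ∂π_Y/∂q_Y = 0: 110 - 2q_Y - (q_J + q_C) = 0.
Corvus's profit: π_C = (114 - Q)q_C - (35q_C). Setting ∂π_C/∂q_C = 0: 79 - 2q_C - (q_J + q_Y) = 0.
Summing all 3 equations gives 263 − 4Q = 0, hence Q = 263/4.
Back-substituting: q_J = (74 − 263/4) = 33/4, q_Y = (110 − 263/4) = 177/4, q_C = (79 − 263/4) = 53/4.
Total output Q = 263/4, so price P = 114 - 263/4 = 193/4.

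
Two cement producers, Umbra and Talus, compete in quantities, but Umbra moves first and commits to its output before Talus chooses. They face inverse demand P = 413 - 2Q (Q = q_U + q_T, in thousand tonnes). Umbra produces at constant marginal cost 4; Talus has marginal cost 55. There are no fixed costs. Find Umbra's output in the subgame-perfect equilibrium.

Solve by backward induction. Given q_U, the follower Talus maximises π_T = (413 - 2q_U - 2q_T)q_T - 55q_T.
∂π_T/∂q_T = 358 - 2q_U - 4q_T = 0 gives the reaction function q_T = (358 - 2q_U)/4.
Umbra substitutes q_T(q_U) into its own profit: π_U = q_U(413 - 2q_U - (358 - 2q_U)/2) - 4q_U = (234 - q_U)q_U - 4q_U.
Maximising: ∂π_U/∂q_U = 230 - 2q_U = 0, giving q_U = 115.
Then q_T = (358 - 2·115)/4 = 32.

115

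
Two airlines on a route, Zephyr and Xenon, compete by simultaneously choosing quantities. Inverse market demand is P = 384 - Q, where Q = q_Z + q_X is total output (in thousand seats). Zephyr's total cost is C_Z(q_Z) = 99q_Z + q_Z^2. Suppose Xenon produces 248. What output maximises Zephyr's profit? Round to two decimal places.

With the rival's output fixed at 248, Zephyr's profit is π_Z = (384 - 248 - q_Z)q_Z - (99q_Z + q_Z²) = (136 - q_Z)q_Z - (99q_Z + q_Z²).
∂π_Z/∂q_Z = 37 - 4q_Z = 0, so q_Z = 37/4.

9.25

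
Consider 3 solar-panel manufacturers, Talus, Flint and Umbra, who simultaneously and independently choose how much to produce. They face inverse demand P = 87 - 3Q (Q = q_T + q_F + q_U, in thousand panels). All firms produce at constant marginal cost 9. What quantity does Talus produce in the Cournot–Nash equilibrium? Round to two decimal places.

6.50

A representative firm's profit is π_i = q_i(87 - 3Q) - 9q_i.
Setting ∂π_i/∂q_i = 0 with rivals' quantities fixed: 78 - 6q_i - 3·Σ_{j≠i} q_j = 0.
By symmetry each firm produces the same amount; substituting Σ_{j≠i} q_j = 2q_i yields q_i = 78/12 = 13/2.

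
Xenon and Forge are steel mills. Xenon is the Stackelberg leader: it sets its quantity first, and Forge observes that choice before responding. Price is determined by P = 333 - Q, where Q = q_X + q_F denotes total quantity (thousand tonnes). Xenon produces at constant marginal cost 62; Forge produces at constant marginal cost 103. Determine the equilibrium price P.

140

Solve by backward induction. Given q_X, the follower Forge maximises π_F = (333 - q_X - q_F)q_F - 103q_F.
Follower FOC: 230 - q_X - 2q_F = 0, so q_F(q_X) = (230 - q_X)/2.
Xenon substitutes q_F(q_X) into its own profit: π_X = q_X(333 - q_X - (230 - q_X)/2) - 62q_X = (218 - (1/2)q_X)q_X - 62q_X.
Leader FOC: 156 - q_X = 0, so q_X = 156.
Then q_F = (230 - 156)/2 = 37.
Total output Q = 193, so price P = 333 - 193 = 140.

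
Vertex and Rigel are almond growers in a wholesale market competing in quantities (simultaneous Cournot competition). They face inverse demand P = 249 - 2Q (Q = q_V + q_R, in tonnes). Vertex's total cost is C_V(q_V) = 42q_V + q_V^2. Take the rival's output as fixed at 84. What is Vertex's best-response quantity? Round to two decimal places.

6.50

With the rival's output fixed at 84, Vertex's profit is π_V = (249 - 2·84 - 2q_V)q_V - (42q_V + q_V²) = (81 - 2q_V)q_V - (42q_V + q_V²).
∂π_V/∂q_V = 39 - 6q_V = 0, so q_V = 13/2.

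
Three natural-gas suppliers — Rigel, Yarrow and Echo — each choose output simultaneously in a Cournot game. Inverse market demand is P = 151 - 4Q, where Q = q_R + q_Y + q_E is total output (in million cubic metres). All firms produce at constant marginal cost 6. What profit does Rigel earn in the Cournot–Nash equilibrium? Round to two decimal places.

328.52

Each firm earns π_i = (151 - 4Q)q_i - 6q_i.
Setting ∂π_i/∂q_i = 0 with rivals' quantities fixed: 145 - 8q_i - 4·Σ_{j≠i} q_j = 0.
By symmetry each firm produces the same amount; substituting Σ_{j≠i} q_j = 2q_i yields q_i = 145/16.
Price P = 151 - 4·(435/16) = 169/4.
Rigel's profit: (169/4 - 6)·(145/16) = 328.5156.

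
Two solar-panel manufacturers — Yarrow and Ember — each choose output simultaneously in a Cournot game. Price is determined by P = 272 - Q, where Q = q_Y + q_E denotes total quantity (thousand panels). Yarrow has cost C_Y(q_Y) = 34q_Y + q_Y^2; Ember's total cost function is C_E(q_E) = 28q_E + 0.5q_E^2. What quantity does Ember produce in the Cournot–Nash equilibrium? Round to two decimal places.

67.09

Yarrow's profit: π_Y = (272 - Q)q_Y - (34q_Y + q_Y²). Setting ∂π_Y/∂q_Y = 0: 238 - 4q_Y - (q_E) = 0.
Ember's profit: π_E = (272 - Q)q_E - (28q_E + (1/2)q_E²). Setting ∂π_E/∂q_E = 0: 244 - 3q_E - (q_Y) = 0.
So q_Y = (238 - q_E)/4 and q_E = (244 - q_Y)/3.
Solving the pair: q_Y = 470/11, q_E = 738/11.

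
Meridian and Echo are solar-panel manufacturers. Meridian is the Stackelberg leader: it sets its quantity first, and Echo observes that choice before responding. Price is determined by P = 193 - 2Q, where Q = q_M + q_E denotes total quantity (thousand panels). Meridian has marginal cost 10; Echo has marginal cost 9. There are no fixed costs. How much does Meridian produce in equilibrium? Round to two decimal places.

The follower Echo best-responds to any q_M: π_E = (193 - 2Q)q_E - 9q_E.
Setting the follower's marginal profit to zero, 184 - 2q_M - 4q_E = 0, i.e. q_E = (184 - 2q_M)/4.
Meridian substitutes q_E(q_M) into its own profit: π_M = q_M(193 - 2q_M - (184 - 2q_M)/2) - 10q_M = (101 - q_M)q_M - 10q_M.
Maximising: ∂π_M/∂q_M = 91 - 2q_M = 0, giving q_M = 91/2.
Then q_E = (184 - 2·(91/2))/4 = 93/4.

45.50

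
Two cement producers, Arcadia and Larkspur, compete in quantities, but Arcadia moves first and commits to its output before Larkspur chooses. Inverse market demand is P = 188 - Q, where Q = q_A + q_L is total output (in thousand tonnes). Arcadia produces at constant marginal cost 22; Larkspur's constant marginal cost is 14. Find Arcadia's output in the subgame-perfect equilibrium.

79

Solve by backward induction. Given q_A, the follower Larkspur maximises π_L = (188 - q_A - q_L)q_L - 14q_L.
Setting the follower's marginal profit to zero, 174 - q_A - 2q_L = 0, i.e. q_L = (174 - q_A)/2.
Arcadia substitutes q_L(q_A) into its own profit: π_A = q_A(188 - q_A - (174 - q_A)/2) - 22q_A = (101 - (1/2)q_A)q_A - 22q_A.
Maximising: ∂π_A/∂q_A = 79 - q_A = 0, giving q_A = 79.
Then q_L = (174 - 79)/2 = 95/2.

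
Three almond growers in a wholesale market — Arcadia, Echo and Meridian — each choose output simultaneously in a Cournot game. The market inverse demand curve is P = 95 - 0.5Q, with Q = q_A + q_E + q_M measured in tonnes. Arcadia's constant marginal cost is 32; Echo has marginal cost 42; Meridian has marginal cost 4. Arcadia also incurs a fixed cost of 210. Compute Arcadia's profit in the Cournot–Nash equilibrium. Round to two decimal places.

Arcadia's profit: π_A = (95 - 0.5Q)q_A - (32q_A). Setting ∂π_A/∂q_A = 0: 63 - q_A - (1/2)(q_E + q_M) = 0.
Echo's first-order condition: 53 - q_E - (1/2)(q_A + q_M) = 0.
Meridian's first-order condition: 91 - q_M - (1/2)(q_A + q_E) = 0.
Adding the 3 first-order conditions: 207 − 2Q = 0, so Q = 207/2.
Back-substituting: q_A = (63 − 207/4)/(1/2) = 45/2, q_E = (53 − 207/4)/(1/2) = 5/2, q_M = (91 − 207/4)/(1/2) = 157/2.
Price P = 95 - (1/2)·(207/2) = 173/4.
Arcadia's profit: (173/4 - 32)·(45/2) - 210 = 345/8.

43.13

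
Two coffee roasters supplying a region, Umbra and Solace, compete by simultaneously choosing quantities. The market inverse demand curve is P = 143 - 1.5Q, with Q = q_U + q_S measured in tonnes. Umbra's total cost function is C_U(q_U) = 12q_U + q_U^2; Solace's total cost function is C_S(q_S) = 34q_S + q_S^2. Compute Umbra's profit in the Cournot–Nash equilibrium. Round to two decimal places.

Umbra's profit: π_U = (143 - 1.5Q)q_U - (12q_U + q_U²). Setting ∂π_U/∂q_U = 0: 131 - 5q_U - (3/2)(q_S) = 0.
Solace's first-order condition: 109 - 5q_S - (3/2)(q_U) = 0.
Rearranging gives the reaction functions q_U = (131 - (3/2)q_S)/5 and q_S = (109 - (3/2)q_U)/5.
Substituting one into the other gives q_U = 1966/91 and q_S = 1394/91.
Price P = 143 - (3/2)·(480/13) = 1139/13.
Umbra's profit: (1139/13)·(1966/91) - 12·(1966/91) - (1966/91)² = 1166.8748.

1166.87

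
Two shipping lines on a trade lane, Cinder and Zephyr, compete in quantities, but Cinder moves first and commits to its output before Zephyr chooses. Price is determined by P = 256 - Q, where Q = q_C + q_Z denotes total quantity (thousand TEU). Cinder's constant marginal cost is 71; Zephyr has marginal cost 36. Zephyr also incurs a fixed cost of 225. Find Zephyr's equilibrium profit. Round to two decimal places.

5031.25

Solve by backward induction. Given q_C, the follower Zephyr maximises π_Z = (256 - q_C - q_Z)q_Z - 36q_Z.
∂π_Z/∂q_Z = 220 - q_C - 2q_Z = 0 gives the reaction function q_Z = (220 - q_C)/2.
The leader anticipates this reaction. Substituting into P = 256 - Q gives P = 146 - (1/2)q_C, so π_C = (146 - (1/2)q_C)q_C - 71q_C.
Leader FOC: 75 - q_C = 0, so q_C = 75.
Then q_Z = (220 - 75)/2 = 145/2.
Price P = 256 - 295/2 = 217/2.
Zephyr's profit: (217/2 - 36)·(145/2) - 225 = 5031.2500.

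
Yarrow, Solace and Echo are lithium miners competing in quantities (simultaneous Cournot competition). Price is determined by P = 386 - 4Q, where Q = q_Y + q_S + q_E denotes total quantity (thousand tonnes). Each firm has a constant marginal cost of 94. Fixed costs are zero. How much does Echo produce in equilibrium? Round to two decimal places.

Each firm earns π_i = (386 - 4Q)q_i - 94q_i.
Setting ∂π_i/∂q_i = 0 with rivals' quantities fixed: 292 - 8q_i - 4·Σ_{j≠i} q_j = 0.
By symmetry each firm produces the same amount; substituting Σ_{j≠i} q_j = 2q_i yields q_i = 292/16 = 73/4.

18.25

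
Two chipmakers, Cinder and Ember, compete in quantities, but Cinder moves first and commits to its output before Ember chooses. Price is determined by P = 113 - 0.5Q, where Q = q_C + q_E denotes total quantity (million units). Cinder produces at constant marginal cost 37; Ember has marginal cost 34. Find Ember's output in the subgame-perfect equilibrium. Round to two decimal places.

Solve by backward induction. Given q_C, the follower Ember maximises π_E = (113 - (1/2)q_C - (1/2)q_E)q_E - 34q_E.
∂π_E/∂q_E = 79 - (1/2)q_C - q_E = 0 gives the reaction function q_E = (79 - (1/2)q_C).
Cinder substitutes q_E(q_C) into its own profit: π_C = q_C(113 - (1/2)q_C - (79 - (1/2)q_C)/2) - 37q_C = (147/2 - (1/4)q_C)q_C - 37q_C.
The leader's first-order condition 73/2 - (1/2)q_C = 0 yields q_C = 73.
Then q_E = (79 - (1/2)·73) = 85/2.

42.50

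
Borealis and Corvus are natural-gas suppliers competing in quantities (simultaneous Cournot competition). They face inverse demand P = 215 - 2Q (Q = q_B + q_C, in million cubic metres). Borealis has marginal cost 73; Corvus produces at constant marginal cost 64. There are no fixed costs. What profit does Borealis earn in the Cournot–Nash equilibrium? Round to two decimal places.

982.72

Borealis's profit: π_B = (215 - 2Q)q_B - (73q_B). Setting ∂π_B/∂q_B = 0: 142 - 4q_B - 2(q_C) = 0.
Corvus's first-order condition: 151 - 4q_C - 2(q_B) = 0.
Best responses: q_B = (142 - 2q_C)/4, q_C = (151 - 2q_B)/4.
Solving the pair: q_B = 133/6, q_C = 80/3.
Price P = 215 - 2·(293/6) = 352/3.
Borealis's profit: (352/3 - 73)·(133/6) = 982.7222.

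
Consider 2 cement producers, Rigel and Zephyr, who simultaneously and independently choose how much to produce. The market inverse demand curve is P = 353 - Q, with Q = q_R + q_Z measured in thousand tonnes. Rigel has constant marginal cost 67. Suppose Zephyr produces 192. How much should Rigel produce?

47

With the rival's output fixed at 192, Rigel's profit is π_R = (353 - 192 - q_R)q_R - (67q_R) = (161 - q_R)q_R - (67q_R).
∂π_R/∂q_R = 94 - 2q_R = 0, so q_R = 47.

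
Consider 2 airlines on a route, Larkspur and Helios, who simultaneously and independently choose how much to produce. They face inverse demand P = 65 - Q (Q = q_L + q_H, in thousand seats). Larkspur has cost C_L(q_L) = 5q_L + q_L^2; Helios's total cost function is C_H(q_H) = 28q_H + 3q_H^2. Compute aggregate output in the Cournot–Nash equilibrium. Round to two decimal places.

Larkspur's profit: π_L = (65 - Q)q_L - (5q_L + q_L²). Setting ∂π_L/∂q_L = 0: 60 - 4q_L - (q_H) = 0.
Helios's profit: π_H = (65 - Q)q_H - (28q_H + 3q_H²). Setting ∂π_H/∂q_H = 0: 37 - 8q_H - (q_L) = 0.
Best responses: q_L = (60 - q_H)/4, q_H = (37 - q_L)/8.
Solving the pair: q_L = 443/31, q_H = 88/31.
Total output Q = 443/31 + 88/31 = 531/31.

17.13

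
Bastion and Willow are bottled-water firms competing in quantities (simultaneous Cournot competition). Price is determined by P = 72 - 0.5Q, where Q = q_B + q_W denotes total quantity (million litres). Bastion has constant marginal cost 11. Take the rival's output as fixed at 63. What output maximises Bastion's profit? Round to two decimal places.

29.50

With the rival's output fixed at 63, Bastion's profit is π_B = (72 - (1/2)·63 - (1/2)q_B)q_B - (11q_B) = (81/2 - (1/2)q_B)q_B - (11q_B).
∂π_B/∂q_B = 59/2 - q_B = 0, so q_B = 59/2.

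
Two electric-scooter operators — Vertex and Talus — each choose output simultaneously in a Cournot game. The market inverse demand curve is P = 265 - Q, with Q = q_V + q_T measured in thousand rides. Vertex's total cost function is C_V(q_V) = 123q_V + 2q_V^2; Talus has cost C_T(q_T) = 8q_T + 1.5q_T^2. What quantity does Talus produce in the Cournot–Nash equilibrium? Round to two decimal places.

Vertex's profit: π_V = (265 - Q)q_V - (123q_V + 2q_V²). Setting ∂π_V/∂q_V = 0: 142 - 6q_V - (q_T) = 0.
Talus's first-order condition: 257 - 5q_T - (q_V) = 0.
Rearranging gives the reaction functions q_V = (142 - q_T)/6 and q_T = (257 - q_V)/5.
Substituting one into the other gives q_V = 453/29 and q_T = 1400/29.

48.28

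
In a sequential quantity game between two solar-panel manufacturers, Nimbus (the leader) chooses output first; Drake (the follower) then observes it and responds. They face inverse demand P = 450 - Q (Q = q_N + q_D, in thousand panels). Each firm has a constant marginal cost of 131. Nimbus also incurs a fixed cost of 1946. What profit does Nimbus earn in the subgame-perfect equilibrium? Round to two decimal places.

Solve by backward induction. Given q_N, the follower Drake maximises π_D = (450 - q_N - q_D)q_D - 131q_D.
Setting the follower's marginal profit to zero, 319 - q_N - 2q_D = 0, i.e. q_D = (319 - q_N)/2.
Nimbus substitutes q_D(q_N) into its own profit: π_N = q_N(450 - q_N - (319 - q_N)/2) - 131q_N = (581/2 - (1/2)q_N)q_N - 131q_N.
Maximising: ∂π_N/∂q_N = 319/2 - q_N = 0, giving q_N = 319/2.
Then q_D = (319 - 319/2)/2 = 319/4.
Price P = 450 - 957/4 = 843/4.
Nimbus's profit: (843/4 - 131)·(319/2) - 1946 = 10774.1250.

10774.13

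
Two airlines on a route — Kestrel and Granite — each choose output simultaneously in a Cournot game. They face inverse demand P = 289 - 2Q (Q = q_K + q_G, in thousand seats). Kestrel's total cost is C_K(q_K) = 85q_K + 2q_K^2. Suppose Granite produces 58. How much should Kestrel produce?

11

With the rival's output fixed at 58, Kestrel's profit is π_K = (289 - 2·58 - 2q_K)q_K - (85q_K + 2q_K²) = (173 - 2q_K)q_K - (85q_K + 2q_K²).
∂π_K/∂q_K = 88 - 8q_K = 0, so q_K = 11.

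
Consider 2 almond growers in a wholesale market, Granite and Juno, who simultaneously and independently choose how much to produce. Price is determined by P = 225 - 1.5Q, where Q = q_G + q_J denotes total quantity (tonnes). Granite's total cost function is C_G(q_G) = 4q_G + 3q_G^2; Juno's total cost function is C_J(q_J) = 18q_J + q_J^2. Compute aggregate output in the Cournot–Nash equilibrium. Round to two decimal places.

54.41

Granite's profit: π_G = (225 - 1.5Q)q_G - (4q_G + 3q_G²). Setting ∂π_G/∂q_G = 0: 221 - 9q_G - (3/2)(q_J) = 0.
Juno's profit: π_J = (225 - 1.5Q)q_J - (18q_J + q_J²). Setting ∂π_J/∂q_J = 0: 207 - 5q_J - (3/2)(q_G) = 0.
So q_G = (221 - (3/2)q_J)/9 and q_J = (207 - (3/2)q_G)/5.
Substituting one into the other gives q_G = 18.5848 and q_J = 35.8246.
Total output Q = 18.5848 + 35.8246 = 54.4094.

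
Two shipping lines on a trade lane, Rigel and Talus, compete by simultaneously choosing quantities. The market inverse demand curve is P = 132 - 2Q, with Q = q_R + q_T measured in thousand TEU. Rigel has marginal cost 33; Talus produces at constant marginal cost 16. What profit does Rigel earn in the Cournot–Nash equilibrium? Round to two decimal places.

Rigel's profit: π_R = (132 - 2Q)q_R - (33q_R). Setting ∂π_R/∂q_R = 0: 99 - 4q_R - 2(q_T) = 0.
Talus's first-order condition: 116 - 4q_T - 2(q_R) = 0.
Best responses: q_R = (99 - 2q_T)/4, q_T = (116 - 2q_R)/4.
Substituting one into the other gives q_R = 41/3 and q_T = 133/6.
Price P = 132 - 2·(215/6) = 181/3.
Rigel's profit: (181/3 - 33)·(41/3) = 373.5556.

373.56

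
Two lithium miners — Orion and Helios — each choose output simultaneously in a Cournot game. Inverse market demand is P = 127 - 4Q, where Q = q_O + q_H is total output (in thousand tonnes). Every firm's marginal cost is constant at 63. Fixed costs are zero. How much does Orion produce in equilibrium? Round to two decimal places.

A representative firm's profit is π_i = q_i(127 - 4Q) - 63q_i.
Setting ∂π_i/∂q_i = 0 with rivals' quantities fixed: 64 - 8q_i - 4q_j = 0.
With identical firms every q_j equals q_i, so q_j = q_i and 64 = 12q_i, giving q_i = 16/3.

5.33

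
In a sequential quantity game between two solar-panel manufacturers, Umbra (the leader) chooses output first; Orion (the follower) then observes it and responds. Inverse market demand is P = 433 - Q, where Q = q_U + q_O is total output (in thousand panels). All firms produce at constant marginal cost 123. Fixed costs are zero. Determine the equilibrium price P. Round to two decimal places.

The follower Orion best-responds to any q_U: π_O = (433 - Q)q_O - 123q_O.
Follower FOC: 310 - q_U - 2q_O = 0, so q_O(q_U) = (310 - q_U)/2.
Umbra substitutes q_O(q_U) into its own profit: π_U = q_U(433 - q_U - (310 - q_U)/2) - 123q_U = (278 - (1/2)q_U)q_U - 123q_U.
Maximising: ∂π_U/∂q_U = 155 - q_U = 0, giving q_U = 155.
Then q_O = (310 - 155)/2 = 155/2.
Total output Q = 465/2, so price P = 433 - 465/2 = 401/2.

200.50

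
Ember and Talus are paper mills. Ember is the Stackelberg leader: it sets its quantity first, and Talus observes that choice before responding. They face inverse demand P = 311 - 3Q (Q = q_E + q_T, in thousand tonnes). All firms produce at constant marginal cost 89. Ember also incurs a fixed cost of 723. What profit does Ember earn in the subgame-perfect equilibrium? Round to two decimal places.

The follower Talus best-responds to any q_E: π_T = (311 - 3Q)q_T - 89q_T.
Setting the follower's marginal profit to zero, 222 - 3q_E - 6q_T = 0, i.e. q_T = (222 - 3q_E)/6.
The leader anticipates this reaction. Substituting into P = 311 - 3Q gives P = 200 - (3/2)q_E, so π_E = (200 - (3/2)q_E)q_E - 89q_E.
Leader FOC: 111 - 3q_E = 0, so q_E = 37.
Then q_T = (222 - 3·37)/6 = 37/2.
Price P = 311 - 3·(111/2) = 289/2.
Ember's profit: (289/2 - 89)·37 - 723 = 1330.5000.

1330.50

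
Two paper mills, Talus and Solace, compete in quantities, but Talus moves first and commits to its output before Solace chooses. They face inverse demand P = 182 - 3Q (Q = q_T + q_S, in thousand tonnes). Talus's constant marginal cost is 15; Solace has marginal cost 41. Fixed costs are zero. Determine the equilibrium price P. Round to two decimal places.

63.25

Solve by backward induction. Given q_T, the follower Solace maximises π_S = (182 - 3q_T - 3q_S)q_S - 41q_S.
∂π_S/∂q_S = 141 - 3q_T - 6q_S = 0 gives the reaction function q_S = (141 - 3q_T)/6.
Talus substitutes q_S(q_T) into its own profit: π_T = q_T(182 - 3q_T - (141 - 3q_T)/2) - 15q_T = (223/2 - (3/2)q_T)q_T - 15q_T.
The leader's first-order condition 193/2 - 3q_T = 0 yields q_T = 193/6.
Then q_S = (141 - 3·(193/6))/6 = 89/12.
Total output Q = 475/12, so price P = 182 - 3·(475/12) = 253/4.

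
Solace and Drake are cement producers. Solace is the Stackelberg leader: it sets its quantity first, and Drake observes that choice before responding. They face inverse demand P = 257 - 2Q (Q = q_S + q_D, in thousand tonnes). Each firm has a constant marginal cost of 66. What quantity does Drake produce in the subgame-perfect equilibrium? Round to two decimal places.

The follower Drake best-responds to any q_S: π_D = (257 - 2Q)q_D - 66q_D.
Follower FOC: 191 - 2q_S - 4q_D = 0, so q_D(q_S) = (191 - 2q_S)/4.
The leader anticipates this reaction. Substituting into P = 257 - 2Q gives P = 323/2 - q_S, so π_S = (323/2 - q_S)q_S - 66q_S.
Leader FOC: 191/2 - 2q_S = 0, so q_S = 191/4.
Then q_D = (191 - 2·(191/4))/4 = 191/8.

23.88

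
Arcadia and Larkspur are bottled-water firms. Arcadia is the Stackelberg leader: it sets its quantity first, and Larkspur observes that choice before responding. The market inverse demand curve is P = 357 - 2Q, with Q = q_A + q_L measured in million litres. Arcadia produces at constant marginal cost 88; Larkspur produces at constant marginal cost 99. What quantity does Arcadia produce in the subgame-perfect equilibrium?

Solve by backward induction. Given q_A, the follower Larkspur maximises π_L = (357 - 2q_A - 2q_L)q_L - 99q_L.
∂π_L/∂q_L = 258 - 2q_A - 4q_L = 0 gives the reaction function q_L = (258 - 2q_A)/4.
The leader anticipates this reaction. Substituting into P = 357 - 2Q gives P = 228 - q_A, so π_A = (228 - q_A)q_A - 88q_A.
Maximising: ∂π_A/∂q_A = 140 - 2q_A = 0, giving q_A = 70.
Then q_L = (258 - 2·70)/4 = 59/2.

70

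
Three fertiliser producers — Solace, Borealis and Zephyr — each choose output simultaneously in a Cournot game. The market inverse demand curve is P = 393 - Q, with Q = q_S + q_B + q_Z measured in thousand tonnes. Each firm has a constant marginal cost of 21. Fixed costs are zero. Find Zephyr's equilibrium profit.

Each firm earns π_i = (393 - Q)q_i - 21q_i.
Setting ∂π_i/∂q_i = 0 with rivals' quantities fixed: 372 - 2q_i - Σ_{j≠i} q_j = 0.
With identical firms every q_j equals q_i, so Σ_{j≠i} q_j = 2q_i and 372 = 4q_i, giving q_i = 93.
Price P = 393 - 279 = 114.
Zephyr's profit: (114 - 21)·93 = 8649.

8649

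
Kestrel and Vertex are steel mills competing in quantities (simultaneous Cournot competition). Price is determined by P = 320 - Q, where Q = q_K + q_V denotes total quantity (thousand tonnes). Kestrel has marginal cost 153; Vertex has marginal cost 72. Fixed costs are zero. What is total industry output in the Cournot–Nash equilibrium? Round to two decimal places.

Kestrel's profit: π_K = (320 - Q)q_K - (153q_K). Setting ∂π_K/∂q_K = 0: 167 - 2q_K - (q_V) = 0.
Vertex's profit: π_V = (320 - Q)q_V - (72q_V). Setting ∂π_V/∂q_V = 0: 248 - 2q_V - (q_K) = 0.
So q_K = (167 - q_V)/2 and q_V = (248 - q_K)/2.
Solving the pair: q_K = 86/3, q_V = 329/3.
Total output Q = 86/3 + 329/3 = 415/3.

138.33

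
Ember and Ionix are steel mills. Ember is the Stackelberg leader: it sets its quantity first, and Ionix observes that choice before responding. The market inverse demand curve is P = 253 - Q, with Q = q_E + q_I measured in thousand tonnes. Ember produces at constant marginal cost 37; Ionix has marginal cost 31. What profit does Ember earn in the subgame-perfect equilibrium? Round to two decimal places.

5512.50

The follower Ionix best-responds to any q_E: π_I = (253 - Q)q_I - 31q_I.
Setting the follower's marginal profit to zero, 222 - q_E - 2q_I = 0, i.e. q_I = (222 - q_E)/2.
The leader anticipates this reaction. Substituting into P = 253 - Q gives P = 142 - (1/2)q_E, so π_E = (142 - (1/2)q_E)q_E - 37q_E.
Maximising: ∂π_E/∂q_E = 105 - q_E = 0, giving q_E = 105.
Then q_I = (222 - 105)/2 = 117/2.
Price P = 253 - 327/2 = 179/2.
Ember's profit: (179/2 - 37)·105 = 5512.5000.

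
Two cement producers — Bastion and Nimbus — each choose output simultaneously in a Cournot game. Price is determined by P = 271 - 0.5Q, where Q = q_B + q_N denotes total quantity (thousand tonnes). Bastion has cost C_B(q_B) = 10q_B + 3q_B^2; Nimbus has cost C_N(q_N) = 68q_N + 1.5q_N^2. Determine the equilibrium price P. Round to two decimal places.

230.77

Bastion's profit: π_B = (271 - 0.5Q)q_B - (10q_B + 3q_B²). Setting ∂π_B/∂q_B = 0: 261 - 7q_B - (1/2)(q_N) = 0.
Nimbus's first-order condition: 203 - 4q_N - (1/2)(q_B) = 0.
Best responses: q_B = (261 - (1/2)q_N)/7, q_N = (203 - (1/2)q_B)/4.
Substituting one into the other gives q_B = 33.9640 and q_N = 46.5045.
Total output Q = 80.4685, so price P = 271 - (1/2)·80.4685 = 230.7658.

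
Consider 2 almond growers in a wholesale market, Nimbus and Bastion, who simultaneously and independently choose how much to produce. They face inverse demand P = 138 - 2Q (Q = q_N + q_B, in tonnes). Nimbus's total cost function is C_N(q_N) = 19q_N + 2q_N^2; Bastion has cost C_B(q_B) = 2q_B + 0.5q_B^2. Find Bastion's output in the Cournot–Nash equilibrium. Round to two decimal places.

Nimbus's profit: π_N = (138 - 2Q)q_N - (19q_N + 2q_N²). Setting ∂π_N/∂q_N = 0: 119 - 8q_N - 2(q_B) = 0.
Bastion's first-order condition: 136 - 5q_B - 2(q_N) = 0.
Rearranging gives the reaction functions q_N = (119 - 2q_B)/8 and q_B = (136 - 2q_N)/5.
Solving the pair: q_N = 323/36, q_B = 425/18.

23.61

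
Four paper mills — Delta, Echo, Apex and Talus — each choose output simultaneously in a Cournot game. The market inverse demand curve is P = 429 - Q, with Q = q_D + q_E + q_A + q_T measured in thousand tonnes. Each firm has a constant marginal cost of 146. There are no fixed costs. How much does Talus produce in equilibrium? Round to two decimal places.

Each firm earns π_i = (429 - Q)q_i - 146q_i.
Setting ∂π_i/∂q_i = 0 with rivals' quantities fixed: 283 - 2q_i - Σ_{j≠i} q_j = 0.
By symmetry each firm produces the same amount; substituting Σ_{j≠i} q_j = 3q_i yields q_i = 283/5.

56.60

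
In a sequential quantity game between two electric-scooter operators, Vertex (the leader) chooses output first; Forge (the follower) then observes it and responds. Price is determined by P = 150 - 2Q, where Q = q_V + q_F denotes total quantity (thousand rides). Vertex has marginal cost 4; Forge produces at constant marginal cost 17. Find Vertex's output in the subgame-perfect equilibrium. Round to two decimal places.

Solve by backward induction. Given q_V, the follower Forge maximises π_F = (150 - 2q_V - 2q_F)q_F - 17q_F.
Follower FOC: 133 - 2q_V - 4q_F = 0, so q_F(q_V) = (133 - 2q_V)/4.
The leader anticipates this reaction. Substituting into P = 150 - 2Q gives P = 167/2 - q_V, so π_V = (167/2 - q_V)q_V - 4q_V.
Maximising: ∂π_V/∂q_V = 159/2 - 2q_V = 0, giving q_V = 159/4.
Then q_F = (133 - 2·(159/4))/4 = 107/8.

39.75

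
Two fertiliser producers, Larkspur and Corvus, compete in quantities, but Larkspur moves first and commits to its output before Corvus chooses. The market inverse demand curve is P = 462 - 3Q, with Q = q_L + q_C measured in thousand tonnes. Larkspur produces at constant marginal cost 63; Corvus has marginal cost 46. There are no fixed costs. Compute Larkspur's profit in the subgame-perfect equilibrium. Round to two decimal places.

6080.17

The follower Corvus best-responds to any q_L: π_C = (462 - 3Q)q_C - 46q_C.
∂π_C/∂q_C = 416 - 3q_L - 6q_C = 0 gives the reaction function q_C = (416 - 3q_L)/6.
The leader anticipates this reaction. Substituting into P = 462 - 3Q gives P = 254 - (3/2)q_L, so π_L = (254 - (3/2)q_L)q_L - 63q_L.
The leader's first-order condition 191 - 3q_L = 0 yields q_L = 191/3.
Then q_C = (416 - 3·(191/3))/6 = 75/2.
Price P = 462 - 3·(607/6) = 317/2.
Larkspur's profit: (317/2 - 63)·(191/3) = 6080.1667.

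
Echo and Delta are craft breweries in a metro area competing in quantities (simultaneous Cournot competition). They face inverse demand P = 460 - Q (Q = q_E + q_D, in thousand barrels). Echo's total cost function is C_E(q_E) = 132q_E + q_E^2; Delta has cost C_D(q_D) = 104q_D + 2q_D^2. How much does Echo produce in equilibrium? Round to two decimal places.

70.09

Echo's profit: π_E = (460 - Q)q_E - (132q_E + q_E²). Setting ∂π_E/∂q_E = 0: 328 - 4q_E - (q_D) = 0.
Delta's profit: π_D = (460 - Q)q_D - (104q_D + 2q_D²). Setting ∂π_D/∂q_D = 0: 356 - 6q_D - (q_E) = 0.
Best responses: q_E = (328 - q_D)/4, q_D = (356 - q_E)/6.
Solving the pair: q_E = 1612/23, q_D = 1096/23.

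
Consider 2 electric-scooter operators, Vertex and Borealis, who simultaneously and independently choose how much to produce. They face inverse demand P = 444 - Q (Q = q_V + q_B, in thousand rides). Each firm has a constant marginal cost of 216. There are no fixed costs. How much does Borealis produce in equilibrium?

A representative firm's profit is π_i = q_i(444 - Q) - 216q_i.
First-order condition (treating rivals' output as given): 228 - 2q_i - q_j = 0.
By symmetry each firm produces the same amount; substituting q_j = q_i yields q_i = 228/3 = 76.

76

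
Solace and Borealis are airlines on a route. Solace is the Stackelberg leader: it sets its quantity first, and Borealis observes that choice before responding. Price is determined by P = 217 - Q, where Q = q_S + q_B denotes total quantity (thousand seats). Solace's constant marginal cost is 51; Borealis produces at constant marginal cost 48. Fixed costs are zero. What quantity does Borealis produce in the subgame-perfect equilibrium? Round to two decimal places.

Solve by backward induction. Given q_S, the follower Borealis maximises π_B = (217 - q_S - q_B)q_B - 48q_B.
∂π_B/∂q_B = 169 - q_S - 2q_B = 0 gives the reaction function q_B = (169 - q_S)/2.
Solace substitutes q_B(q_S) into its own profit: π_S = q_S(217 - q_S - (169 - q_S)/2) - 51q_S = (265/2 - (1/2)q_S)q_S - 51q_S.
Maximising: ∂π_S/∂q_S = 163/2 - q_S = 0, giving q_S = 163/2.
Then q_B = (169 - 163/2)/2 = 175/4.

43.75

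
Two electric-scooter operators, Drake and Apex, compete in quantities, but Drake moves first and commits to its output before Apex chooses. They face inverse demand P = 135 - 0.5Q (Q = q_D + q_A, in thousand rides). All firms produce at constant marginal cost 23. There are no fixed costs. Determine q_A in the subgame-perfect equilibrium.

56

Solve by backward induction. Given q_D, the follower Apex maximises π_A = (135 - (1/2)q_D - (1/2)q_A)q_A - 23q_A.
Setting the follower's marginal profit to zero, 112 - (1/2)q_D - q_A = 0, i.e. q_A = (112 - (1/2)q_D).
Drake substitutes q_A(q_D) into its own profit: π_D = q_D(135 - (1/2)q_D - (112 - (1/2)q_D)/2) - 23q_D = (79 - (1/4)q_D)q_D - 23q_D.
The leader's first-order condition 56 - (1/2)q_D = 0 yields q_D = 112.
Then q_A = (112 - (1/2)·112) = 56.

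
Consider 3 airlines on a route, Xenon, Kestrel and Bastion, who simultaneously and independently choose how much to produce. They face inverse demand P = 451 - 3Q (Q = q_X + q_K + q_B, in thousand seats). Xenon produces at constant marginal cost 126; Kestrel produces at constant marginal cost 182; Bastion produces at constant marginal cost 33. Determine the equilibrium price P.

198

Xenon's profit: π_X = (451 - 3Q)q_X - (126q_X). Setting ∂π_X/∂q_X = 0: 325 - 6q_X - 3(q_K + q_B) = 0.
Kestrel's first-order condition: 269 - 6q_K - 3(q_X + q_B) = 0.
Bastion's profit: π_B = (451 - 3Q)q_B - (33q_B). Setting ∂π_B/∂q_B = 0: 418 - 6q_B - 3(q_X + q_K) = 0.
Adding the 3 conditions: 1012 − 6Q − 6Q = 0, i.e. Q = 253/3.
Back-substituting: q_X = (325 − 253)/3 = 24, q_K = (269 − 253)/3 = 16/3, q_B = (418 − 253)/3 = 55.
Total output Q = 253/3, so price P = 451 - 3·(253/3) = 198.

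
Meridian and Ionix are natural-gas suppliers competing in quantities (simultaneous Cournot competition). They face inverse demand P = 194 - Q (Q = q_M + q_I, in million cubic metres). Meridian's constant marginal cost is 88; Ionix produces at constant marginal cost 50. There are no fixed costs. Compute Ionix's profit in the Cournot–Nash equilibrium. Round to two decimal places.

Meridian's profit: π_M = (194 - Q)q_M - (88q_M). Setting ∂π_M/∂q_M = 0: 106 - 2q_M - (q_I) = 0.
Ionix's first-order condition: 144 - 2q_I - (q_M) = 0.
Rearranging gives the reaction functions q_M = (106 - q_I)/2 and q_I = (144 - q_M)/2.
Substituting one into the other gives q_M = 68/3 and q_I = 182/3.
Price P = 194 - 250/3 = 332/3.
Ionix's profit: (332/3 - 50)·(182/3) = 3680.4444.

3680.44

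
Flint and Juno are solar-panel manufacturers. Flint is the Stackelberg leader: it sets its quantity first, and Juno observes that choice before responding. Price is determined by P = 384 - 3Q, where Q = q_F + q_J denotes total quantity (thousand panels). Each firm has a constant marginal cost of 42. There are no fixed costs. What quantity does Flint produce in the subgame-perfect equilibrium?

Solve by backward induction. Given q_F, the follower Juno maximises π_J = (384 - 3q_F - 3q_J)q_J - 42q_J.
Follower FOC: 342 - 3q_F - 6q_J = 0, so q_J(q_F) = (342 - 3q_F)/6.
The leader anticipates this reaction. Substituting into P = 384 - 3Q gives P = 213 - (3/2)q_F, so π_F = (213 - (3/2)q_F)q_F - 42q_F.
Maximising: ∂π_F/∂q_F = 171 - 3q_F = 0, giving q_F = 57.
Then q_J = (342 - 3·57)/6 = 57/2.

57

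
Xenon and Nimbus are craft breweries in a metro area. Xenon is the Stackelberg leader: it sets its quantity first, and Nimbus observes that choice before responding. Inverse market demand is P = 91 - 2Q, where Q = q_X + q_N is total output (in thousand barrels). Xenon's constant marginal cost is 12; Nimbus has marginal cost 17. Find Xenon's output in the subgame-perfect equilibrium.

The follower Nimbus best-responds to any q_X: π_N = (91 - 2Q)q_N - 17q_N.
Follower FOC: 74 - 2q_X - 4q_N = 0, so q_N(q_X) = (74 - 2q_X)/4.
Xenon substitutes q_N(q_X) into its own profit: π_X = q_X(91 - 2q_X - (74 - 2q_X)/2) - 12q_X = (54 - q_X)q_X - 12q_X.
The leader's first-order condition 42 - 2q_X = 0 yields q_X = 21.
Then q_N = (74 - 2·21)/4 = 8.

21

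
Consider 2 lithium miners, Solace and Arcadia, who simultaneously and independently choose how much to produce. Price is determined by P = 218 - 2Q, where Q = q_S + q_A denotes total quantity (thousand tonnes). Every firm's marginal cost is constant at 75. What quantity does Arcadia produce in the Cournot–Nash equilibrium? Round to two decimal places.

A representative firm's profit is π_i = q_i(218 - 2Q) - 75q_i.
Setting ∂π_i/∂q_i = 0 with rivals' quantities fixed: 143 - 4q_i - 2q_j = 0.
By symmetry each firm produces the same amount; substituting q_j = q_i yields q_i = 143/6.

23.83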